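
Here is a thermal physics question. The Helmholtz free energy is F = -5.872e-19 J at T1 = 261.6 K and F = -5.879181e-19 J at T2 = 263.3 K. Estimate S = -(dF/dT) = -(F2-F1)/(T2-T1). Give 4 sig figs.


Step 1: dF = F2 - F1 = -5.879181e-19 - (-5.872e-19) = -7.181e-22 J
Step 2: dT = T2 - T1 = 263.3 - 261.6 = 1.7 K
Step 3: S = -dF/dT = -(-7.181e-22)/1.7 = 4.224e-22 J/K

4.224e-22


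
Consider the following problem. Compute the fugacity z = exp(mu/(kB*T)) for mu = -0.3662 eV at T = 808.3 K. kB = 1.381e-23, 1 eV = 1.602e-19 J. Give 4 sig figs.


Step 1: Convert mu to Joules: -0.3662*1.602e-19 = -5.867e-20 J
Step 2: kB*T = 1.381e-23*808.3 = 1.116e-20 J
Step 3: mu/(kB*T) = -5.256
Step 4: z = exp(-5.256) = 0.005219

0.005219


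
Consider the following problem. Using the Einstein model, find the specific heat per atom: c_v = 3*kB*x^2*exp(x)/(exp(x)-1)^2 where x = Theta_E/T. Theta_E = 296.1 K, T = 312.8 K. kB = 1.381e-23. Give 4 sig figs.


Step 1: x = Theta_E/T = 296.1/312.8 = 0.9466
Step 2: x^2 = 0.8961
Step 3: exp(x) = 2.577
Step 4: c_v = 3*1.381e-23*0.8961*2.577/(2.577-1)^2 = 3.847e-23

3.847e-23


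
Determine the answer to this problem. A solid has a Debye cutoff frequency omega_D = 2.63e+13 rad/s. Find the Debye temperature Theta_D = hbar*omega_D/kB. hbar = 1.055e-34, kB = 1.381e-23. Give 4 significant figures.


Step 1: hbar*omega_D = 1.055e-34 * 2.63e+13 = 2.775e-21 J
Step 2: Theta_D = 2.775e-21 / 1.381e-23
Step 3: Theta_D = 200.9 K

200.9


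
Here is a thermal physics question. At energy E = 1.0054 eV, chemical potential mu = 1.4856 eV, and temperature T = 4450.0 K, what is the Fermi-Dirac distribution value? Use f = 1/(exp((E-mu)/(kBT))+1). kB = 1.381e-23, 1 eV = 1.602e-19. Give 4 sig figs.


Step 1: (E - mu) = 1.0054 - 1.4856 = -0.4802 eV
Step 2: Convert: (E-mu)*eV = -7.693e-20 J
Step 3: x = (E-mu)*eV/(kB*T) = -1.252
Step 4: f = 1/(exp(-1.252)+1) = 0.7776

0.7776


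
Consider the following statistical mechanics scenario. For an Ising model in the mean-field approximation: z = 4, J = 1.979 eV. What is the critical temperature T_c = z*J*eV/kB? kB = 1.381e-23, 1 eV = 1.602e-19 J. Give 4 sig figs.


Step 1: z*J = 4*1.979 = 7.916 eV
Step 2: Convert to Joules: 7.916*1.602e-19 = 1.268e-18 J
Step 3: T_c = 1.268e-18 / 1.381e-23 = 9.183e+04 K

9.183e+04


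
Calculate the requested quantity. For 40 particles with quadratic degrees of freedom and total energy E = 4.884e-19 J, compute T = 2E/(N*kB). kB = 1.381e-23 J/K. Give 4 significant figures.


Step 1: Numerator = 2*E = 2*4.884e-19 = 9.768e-19 J
Step 2: Denominator = N*kB = 40*1.381e-23 = 5.524e-22
Step 3: T = 9.768e-19 / 5.524e-22 = 1768 K

1768


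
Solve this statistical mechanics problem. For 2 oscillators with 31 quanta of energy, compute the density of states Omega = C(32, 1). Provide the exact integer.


Step 1: Use binomial coefficient C(32, 1)
Step 2: Numerator = 32! / 31!
Step 3: Denominator = 1!
Step 4: Omega = 32

32


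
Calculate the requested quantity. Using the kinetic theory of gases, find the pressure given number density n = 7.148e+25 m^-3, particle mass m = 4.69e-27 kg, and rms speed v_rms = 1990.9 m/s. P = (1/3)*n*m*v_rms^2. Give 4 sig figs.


Step 1: v_rms^2 = 1990.9^2 = 3.964e+06
Step 2: n*m = 7.148e+25*4.69e-27 = 0.3352
Step 3: P = (1/3)*0.3352*3.964e+06 = 4.429e+05 Pa

4.429e+05


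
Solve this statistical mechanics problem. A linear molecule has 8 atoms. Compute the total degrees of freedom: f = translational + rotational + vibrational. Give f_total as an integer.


Step 1: Translational DOF = 3
Step 2: Rotational DOF (linear) = 2
Step 3: Vibrational DOF = 3*8 - 5 = 19
Step 4: Total = 3 + 2 + 19 = 24

24


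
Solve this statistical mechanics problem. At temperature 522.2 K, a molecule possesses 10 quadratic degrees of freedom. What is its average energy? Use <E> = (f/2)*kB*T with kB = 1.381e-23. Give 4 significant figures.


Step 1: f/2 = 10/2 = 5
Step 2: kB*T = 1.381e-23 * 522.2 = 7.212e-21
Step 3: <E> = 5 * 7.212e-21 = 3.606e-20 J

3.606e-20


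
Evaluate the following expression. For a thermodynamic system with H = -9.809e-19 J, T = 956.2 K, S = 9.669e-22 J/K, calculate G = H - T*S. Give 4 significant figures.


Step 1: T*S = 956.2 * 9.669e-22 = 9.245e-19 J
Step 2: G = H - T*S = -9.809e-19 - 9.245e-19
Step 3: G = -1.905e-18 J

-1.905e-18


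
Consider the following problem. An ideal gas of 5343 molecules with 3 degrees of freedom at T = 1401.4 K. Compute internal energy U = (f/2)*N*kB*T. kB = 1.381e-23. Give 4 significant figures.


Step 1: f/2 = 3/2 = 1.5
Step 2: N*kB*T = 5343*1.381e-23*1401.4 = 1.034e-16
Step 3: U = 1.5 * 1.034e-16 = 1.551e-16 J

1.551e-16


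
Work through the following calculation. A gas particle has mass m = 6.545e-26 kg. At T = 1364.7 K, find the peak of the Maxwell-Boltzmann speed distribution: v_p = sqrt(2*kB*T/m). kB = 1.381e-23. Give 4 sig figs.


Step 1: Numerator = 2*kB*T = 2*1.381e-23*1364.7 = 3.769e-20
Step 2: Ratio = 3.769e-20 / 6.545e-26 = 5.759e+05
Step 3: v_p = sqrt(5.759e+05) = 758.9 m/s

758.9


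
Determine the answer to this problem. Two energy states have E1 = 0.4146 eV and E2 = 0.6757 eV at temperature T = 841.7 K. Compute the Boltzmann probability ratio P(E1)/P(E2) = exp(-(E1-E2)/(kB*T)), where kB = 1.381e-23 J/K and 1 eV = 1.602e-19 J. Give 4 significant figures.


Step 1: Compute energy difference dE = E1 - E2 = 0.4146 - 0.6757 = -0.2611 eV
Step 2: Convert to Joules: dE_J = -0.2611 * 1.602e-19 = -4.183e-20 J
Step 3: Compute exponent = -dE_J / (kB * T) = -(-4.183e-20) / (1.381e-23 * 841.7) = 3.598
Step 4: P(E1)/P(E2) = exp(3.598) = 36.54

36.54


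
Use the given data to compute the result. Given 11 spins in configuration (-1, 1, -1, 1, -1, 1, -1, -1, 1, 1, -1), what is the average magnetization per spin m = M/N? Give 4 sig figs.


Step 1: Count up spins (+1): 5, down spins (-1): 6
Step 2: Total magnetization M = 5 - 6 = -1
Step 3: m = M/N = -1/11 = -0.09091

-0.09091


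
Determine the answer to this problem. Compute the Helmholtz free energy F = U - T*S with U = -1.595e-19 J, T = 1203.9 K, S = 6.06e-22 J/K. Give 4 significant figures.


Step 1: T*S = 1203.9 * 6.06e-22 = 7.296e-19 J
Step 2: F = U - T*S = -1.595e-19 - 7.296e-19
Step 3: F = -8.891e-19 J

-8.891e-19


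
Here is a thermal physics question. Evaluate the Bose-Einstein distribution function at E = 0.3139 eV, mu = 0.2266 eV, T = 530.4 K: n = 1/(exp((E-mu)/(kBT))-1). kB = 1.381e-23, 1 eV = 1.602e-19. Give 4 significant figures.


Step 1: (E - mu) = 0.0873 eV
Step 2: x = (E-mu)*eV/(kB*T) = 0.0873*1.602e-19/(1.381e-23*530.4) = 1.909
Step 3: exp(x) = 6.749
Step 4: n = 1/(exp(x)-1) = 0.174

0.174


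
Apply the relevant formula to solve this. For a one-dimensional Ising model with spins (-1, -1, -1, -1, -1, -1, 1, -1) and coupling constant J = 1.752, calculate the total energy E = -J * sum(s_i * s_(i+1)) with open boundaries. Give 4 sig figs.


Step 1: Nearest-neighbor products: 1, 1, 1, 1, 1, -1, -1
Step 2: Sum of products = 3
Step 3: E = -1.752 * 3 = -5.256

-5.256


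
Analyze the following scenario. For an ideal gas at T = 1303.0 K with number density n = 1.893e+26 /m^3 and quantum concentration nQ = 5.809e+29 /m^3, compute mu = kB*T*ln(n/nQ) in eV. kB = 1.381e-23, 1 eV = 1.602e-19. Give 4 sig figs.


Step 1: n/nQ = 1.893e+26/5.809e+29 = 0.0003259
Step 2: ln(n/nQ) = -8.029
Step 3: mu = kB*T*ln(n/nQ) = 1.799e-20*-8.029 = -1.445e-19 J
Step 4: Convert to eV: -1.445e-19/1.602e-19 = -0.9019 eV

-0.9019


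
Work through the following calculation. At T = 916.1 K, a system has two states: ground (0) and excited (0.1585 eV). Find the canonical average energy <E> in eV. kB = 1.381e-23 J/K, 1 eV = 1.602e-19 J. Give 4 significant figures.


Step 1: beta*E = 0.1585*1.602e-19/(1.381e-23*916.1) = 2.007
Step 2: exp(-beta*E) = 0.1344
Step 3: <E> = 0.1585*0.1344/(1+0.1344) = 0.01878 eV

0.01878


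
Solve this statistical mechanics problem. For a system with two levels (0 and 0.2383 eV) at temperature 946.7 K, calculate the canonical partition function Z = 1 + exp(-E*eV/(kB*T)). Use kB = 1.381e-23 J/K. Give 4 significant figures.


Step 1: Compute beta*E = E*eV/(kB*T) = 0.2383*1.602e-19/(1.381e-23*946.7) = 2.92
Step 2: exp(-beta*E) = exp(-2.92) = 0.05393
Step 3: Z = 1 + 0.05393 = 1.054

1.054


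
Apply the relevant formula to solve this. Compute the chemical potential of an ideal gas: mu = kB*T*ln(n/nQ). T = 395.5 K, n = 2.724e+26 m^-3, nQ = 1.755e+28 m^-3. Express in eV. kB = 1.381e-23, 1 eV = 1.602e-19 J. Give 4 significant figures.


Step 1: n/nQ = 2.724e+26/1.755e+28 = 0.01552
Step 2: ln(n/nQ) = -4.166
Step 3: mu = kB*T*ln(n/nQ) = 5.462e-21*-4.166 = -2.275e-20 J
Step 4: Convert to eV: -2.275e-20/1.602e-19 = -0.142 eV

-0.142


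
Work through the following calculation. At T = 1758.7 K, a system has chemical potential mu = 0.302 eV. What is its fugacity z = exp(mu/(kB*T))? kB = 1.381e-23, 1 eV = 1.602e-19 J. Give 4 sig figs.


Step 1: Convert mu to Joules: 0.302*1.602e-19 = 4.838e-20 J
Step 2: kB*T = 1.381e-23*1758.7 = 2.429e-20 J
Step 3: mu/(kB*T) = 1.992
Step 4: z = exp(1.992) = 7.33

7.33


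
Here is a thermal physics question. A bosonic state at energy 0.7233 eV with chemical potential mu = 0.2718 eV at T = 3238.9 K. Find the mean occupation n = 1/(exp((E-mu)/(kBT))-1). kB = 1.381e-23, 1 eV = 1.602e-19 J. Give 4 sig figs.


Step 1: (E - mu) = 0.4515 eV
Step 2: x = (E-mu)*eV/(kB*T) = 0.4515*1.602e-19/(1.381e-23*3238.9) = 1.617
Step 3: exp(x) = 5.038
Step 4: n = 1/(exp(x)-1) = 0.2476

0.2476


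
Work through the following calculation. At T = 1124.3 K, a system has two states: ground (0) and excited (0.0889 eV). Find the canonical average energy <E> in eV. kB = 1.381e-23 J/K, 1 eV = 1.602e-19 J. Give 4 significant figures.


Step 1: beta*E = 0.0889*1.602e-19/(1.381e-23*1124.3) = 0.9173
Step 2: exp(-beta*E) = 0.3996
Step 3: <E> = 0.0889*0.3996/(1+0.3996) = 0.02538 eV

0.02538


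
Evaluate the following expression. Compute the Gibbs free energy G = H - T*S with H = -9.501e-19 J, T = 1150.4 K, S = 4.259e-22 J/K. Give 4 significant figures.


Step 1: T*S = 1150.4 * 4.259e-22 = 4.9e-19 J
Step 2: G = H - T*S = -9.501e-19 - 4.9e-19
Step 3: G = -1.44e-18 J

-1.44e-18


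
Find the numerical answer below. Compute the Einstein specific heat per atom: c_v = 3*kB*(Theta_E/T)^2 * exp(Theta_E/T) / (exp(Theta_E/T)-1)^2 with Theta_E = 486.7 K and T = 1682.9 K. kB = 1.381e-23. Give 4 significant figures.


Step 1: x = Theta_E/T = 486.7/1682.9 = 0.2892
Step 2: x^2 = 0.08364
Step 3: exp(x) = 1.335
Step 4: c_v = 3*1.381e-23*0.08364*1.335/(1.335-1)^2 = 4.114e-23

4.114e-23


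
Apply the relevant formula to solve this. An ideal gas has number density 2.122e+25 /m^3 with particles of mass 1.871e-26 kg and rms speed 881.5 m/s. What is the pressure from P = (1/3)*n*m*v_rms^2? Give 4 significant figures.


Step 1: v_rms^2 = 881.5^2 = 7.77e+05
Step 2: n*m = 2.122e+25*1.871e-26 = 0.397
Step 3: P = (1/3)*0.397*7.77e+05 = 1.028e+05 Pa

1.028e+05


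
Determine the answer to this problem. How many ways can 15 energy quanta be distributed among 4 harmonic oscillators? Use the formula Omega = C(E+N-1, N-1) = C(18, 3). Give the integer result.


Step 1: Use binomial coefficient C(18, 3)
Step 2: Numerator = 18! / 15!
Step 3: Denominator = 3!
Step 4: Omega = 816

816


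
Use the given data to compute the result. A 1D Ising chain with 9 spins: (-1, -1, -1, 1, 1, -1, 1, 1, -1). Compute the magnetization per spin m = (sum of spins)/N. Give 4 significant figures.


Step 1: Count up spins (+1): 4, down spins (-1): 5
Step 2: Total magnetization M = 4 - 5 = -1
Step 3: m = M/N = -1/9 = -0.1111

-0.1111


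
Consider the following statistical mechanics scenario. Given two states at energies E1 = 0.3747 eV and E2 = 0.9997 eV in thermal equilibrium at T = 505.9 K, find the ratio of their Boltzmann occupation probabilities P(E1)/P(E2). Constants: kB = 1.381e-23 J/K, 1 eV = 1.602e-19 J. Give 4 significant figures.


Step 1: Compute energy difference dE = E1 - E2 = 0.3747 - 0.9997 = -0.625 eV
Step 2: Convert to Joules: dE_J = -0.625 * 1.602e-19 = -1.001e-19 J
Step 3: Compute exponent = -dE_J / (kB * T) = -(-1.001e-19) / (1.381e-23 * 505.9) = 14.33
Step 4: P(E1)/P(E2) = exp(14.33) = 1.675e+06

1.675e+06


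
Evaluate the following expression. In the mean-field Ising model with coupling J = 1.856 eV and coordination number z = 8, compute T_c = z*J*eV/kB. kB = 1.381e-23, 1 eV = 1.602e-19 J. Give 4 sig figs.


Step 1: z*J = 8*1.856 = 14.85 eV
Step 2: Convert to Joules: 14.85*1.602e-19 = 2.379e-18 J
Step 3: T_c = 2.379e-18 / 1.381e-23 = 1.722e+05 K

1.722e+05


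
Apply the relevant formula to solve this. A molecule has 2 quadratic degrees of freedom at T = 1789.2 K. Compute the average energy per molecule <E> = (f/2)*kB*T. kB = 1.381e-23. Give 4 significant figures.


Step 1: f/2 = 2/2 = 1
Step 2: kB*T = 1.381e-23 * 1789.2 = 2.471e-20
Step 3: <E> = 1 * 2.471e-20 = 2.471e-20 J

2.471e-20


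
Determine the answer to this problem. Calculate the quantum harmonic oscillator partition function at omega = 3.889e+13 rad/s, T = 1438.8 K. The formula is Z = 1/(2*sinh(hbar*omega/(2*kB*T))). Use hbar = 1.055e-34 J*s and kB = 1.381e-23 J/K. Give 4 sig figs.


Step 1: Compute x = hbar*omega/(kB*T) = 1.055e-34*3.889e+13/(1.381e-23*1438.8) = 0.2065
Step 2: x/2 = 0.1032
Step 3: sinh(x/2) = 0.1034
Step 4: Z = 1/(2*0.1034) = 4.834

4.834


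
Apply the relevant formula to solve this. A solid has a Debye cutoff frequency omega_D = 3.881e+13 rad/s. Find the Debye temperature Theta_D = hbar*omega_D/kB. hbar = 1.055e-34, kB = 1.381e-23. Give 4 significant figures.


Step 1: hbar*omega_D = 1.055e-34 * 3.881e+13 = 4.094e-21 J
Step 2: Theta_D = 4.094e-21 / 1.381e-23
Step 3: Theta_D = 296.5 K

296.5


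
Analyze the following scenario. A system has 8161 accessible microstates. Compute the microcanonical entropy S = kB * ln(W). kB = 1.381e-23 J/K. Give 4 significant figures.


Step 1: ln(W) = ln(8161) = 9.007
Step 2: S = kB * ln(W) = 1.381e-23 * 9.007
Step 3: S = 1.244e-22 J/K

1.244e-22


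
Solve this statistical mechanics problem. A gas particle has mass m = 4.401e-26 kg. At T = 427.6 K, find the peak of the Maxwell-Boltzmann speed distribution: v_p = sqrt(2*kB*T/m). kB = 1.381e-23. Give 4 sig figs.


Step 1: Numerator = 2*kB*T = 2*1.381e-23*427.6 = 1.181e-20
Step 2: Ratio = 1.181e-20 / 4.401e-26 = 2.684e+05
Step 3: v_p = sqrt(2.684e+05) = 518 m/s

518


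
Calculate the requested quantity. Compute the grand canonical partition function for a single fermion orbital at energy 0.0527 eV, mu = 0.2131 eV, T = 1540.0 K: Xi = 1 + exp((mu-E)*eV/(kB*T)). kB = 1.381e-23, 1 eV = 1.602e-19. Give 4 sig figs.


Step 1: (mu - E) = 0.2131 - 0.0527 = 0.1604 eV
Step 2: x = (mu-E)*eV/(kB*T) = 0.1604*1.602e-19/(1.381e-23*1540.0) = 1.208
Step 3: exp(x) = 3.348
Step 4: Xi = 1 + 3.348 = 4.348

4.348


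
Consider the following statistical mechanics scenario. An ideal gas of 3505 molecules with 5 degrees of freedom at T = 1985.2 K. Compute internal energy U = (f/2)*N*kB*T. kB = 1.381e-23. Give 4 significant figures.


Step 1: f/2 = 5/2 = 2.5
Step 2: N*kB*T = 3505*1.381e-23*1985.2 = 9.609e-17
Step 3: U = 2.5 * 9.609e-17 = 2.402e-16 J

2.402e-16


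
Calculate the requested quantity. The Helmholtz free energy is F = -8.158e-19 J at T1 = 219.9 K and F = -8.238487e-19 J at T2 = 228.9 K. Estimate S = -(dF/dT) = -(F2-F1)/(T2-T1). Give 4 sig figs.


Step 1: dF = F2 - F1 = -8.238487e-19 - (-8.158e-19) = -8.0487e-21 J
Step 2: dT = T2 - T1 = 228.9 - 219.9 = 9 K
Step 3: S = -dF/dT = -(-8.0487e-21)/9 = 8.943e-22 J/K

8.943e-22


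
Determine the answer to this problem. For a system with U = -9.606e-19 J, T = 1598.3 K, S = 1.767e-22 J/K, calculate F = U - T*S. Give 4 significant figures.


Step 1: T*S = 1598.3 * 1.767e-22 = 2.824e-19 J
Step 2: F = U - T*S = -9.606e-19 - 2.824e-19
Step 3: F = -1.243e-18 J

-1.243e-18


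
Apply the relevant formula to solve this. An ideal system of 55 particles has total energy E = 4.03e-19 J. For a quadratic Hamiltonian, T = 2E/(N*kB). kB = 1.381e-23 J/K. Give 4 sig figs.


Step 1: Numerator = 2*E = 2*4.03e-19 = 8.06e-19 J
Step 2: Denominator = N*kB = 55*1.381e-23 = 7.595e-22
Step 3: T = 8.06e-19 / 7.595e-22 = 1061 K

1061


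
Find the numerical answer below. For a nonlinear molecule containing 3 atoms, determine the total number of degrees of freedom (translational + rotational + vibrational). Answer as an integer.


Step 1: Translational DOF = 3
Step 2: Rotational DOF (nonlinear) = 3
Step 3: Vibrational DOF = 3*3 - 6 = 3
Step 4: Total = 3 + 3 + 3 = 9

9


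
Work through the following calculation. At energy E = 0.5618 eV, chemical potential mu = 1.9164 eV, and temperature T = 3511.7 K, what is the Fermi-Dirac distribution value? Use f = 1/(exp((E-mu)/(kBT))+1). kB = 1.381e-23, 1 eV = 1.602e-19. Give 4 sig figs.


Step 1: (E - mu) = 0.5618 - 1.9164 = -1.355 eV
Step 2: Convert: (E-mu)*eV = -2.17e-19 J
Step 3: x = (E-mu)*eV/(kB*T) = -4.475
Step 4: f = 1/(exp(-4.475)+1) = 0.9887

0.9887


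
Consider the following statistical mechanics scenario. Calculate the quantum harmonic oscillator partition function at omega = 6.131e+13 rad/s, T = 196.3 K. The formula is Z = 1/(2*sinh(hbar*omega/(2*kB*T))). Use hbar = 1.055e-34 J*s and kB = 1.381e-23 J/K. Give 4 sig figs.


Step 1: Compute x = hbar*omega/(kB*T) = 1.055e-34*6.131e+13/(1.381e-23*196.3) = 2.386
Step 2: x/2 = 1.193
Step 3: sinh(x/2) = 1.497
Step 4: Z = 1/(2*1.497) = 0.334

0.334


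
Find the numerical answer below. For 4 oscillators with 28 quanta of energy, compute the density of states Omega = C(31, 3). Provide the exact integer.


Step 1: Use binomial coefficient C(31, 3)
Step 2: Numerator = 31! / 28!
Step 3: Denominator = 3!
Step 4: Omega = 4495

4495


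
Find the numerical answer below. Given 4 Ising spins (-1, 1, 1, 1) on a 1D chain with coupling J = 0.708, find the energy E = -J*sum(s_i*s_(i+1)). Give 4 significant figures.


Step 1: Nearest-neighbor products: -1, 1, 1
Step 2: Sum of products = 1
Step 3: E = -0.708 * 1 = -0.708

-0.708


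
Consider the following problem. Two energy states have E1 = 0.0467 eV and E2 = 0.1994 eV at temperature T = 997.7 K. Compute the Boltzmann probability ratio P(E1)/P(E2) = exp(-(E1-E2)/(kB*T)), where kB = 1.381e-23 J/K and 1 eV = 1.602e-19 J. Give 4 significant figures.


Step 1: Compute energy difference dE = E1 - E2 = 0.0467 - 0.1994 = -0.1527 eV
Step 2: Convert to Joules: dE_J = -0.1527 * 1.602e-19 = -2.446e-20 J
Step 3: Compute exponent = -dE_J / (kB * T) = -(-2.446e-20) / (1.381e-23 * 997.7) = 1.775
Step 4: P(E1)/P(E2) = exp(1.775) = 5.903

5.903


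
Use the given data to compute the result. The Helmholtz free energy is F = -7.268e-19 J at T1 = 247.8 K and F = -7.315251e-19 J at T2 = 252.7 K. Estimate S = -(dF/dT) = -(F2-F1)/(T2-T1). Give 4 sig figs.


Step 1: dF = F2 - F1 = -7.315251e-19 - (-7.268e-19) = -4.7251e-21 J
Step 2: dT = T2 - T1 = 252.7 - 247.8 = 4.9 K
Step 3: S = -dF/dT = -(-4.7251e-21)/4.9 = 9.643e-22 J/K

9.643e-22


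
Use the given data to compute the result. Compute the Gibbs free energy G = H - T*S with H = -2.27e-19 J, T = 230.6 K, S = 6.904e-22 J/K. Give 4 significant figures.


Step 1: T*S = 230.6 * 6.904e-22 = 1.592e-19 J
Step 2: G = H - T*S = -2.27e-19 - 1.592e-19
Step 3: G = -3.862e-19 J

-3.862e-19


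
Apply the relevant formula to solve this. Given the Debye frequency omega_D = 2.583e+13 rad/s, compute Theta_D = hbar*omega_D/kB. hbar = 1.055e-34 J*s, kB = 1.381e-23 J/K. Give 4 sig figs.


Step 1: hbar*omega_D = 1.055e-34 * 2.583e+13 = 2.725e-21 J
Step 2: Theta_D = 2.725e-21 / 1.381e-23
Step 3: Theta_D = 197.3 K

197.3


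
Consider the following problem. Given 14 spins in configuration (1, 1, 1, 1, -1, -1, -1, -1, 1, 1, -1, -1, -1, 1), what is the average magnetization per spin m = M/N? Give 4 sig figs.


Step 1: Count up spins (+1): 7, down spins (-1): 7
Step 2: Total magnetization M = 7 - 7 = 0
Step 3: m = M/N = 0/14 = 0

0


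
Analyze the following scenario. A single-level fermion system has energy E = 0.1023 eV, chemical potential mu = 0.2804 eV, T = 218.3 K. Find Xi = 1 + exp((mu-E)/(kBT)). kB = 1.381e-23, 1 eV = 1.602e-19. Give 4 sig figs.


Step 1: (mu - E) = 0.2804 - 0.1023 = 0.1781 eV
Step 2: x = (mu-E)*eV/(kB*T) = 0.1781*1.602e-19/(1.381e-23*218.3) = 9.464
Step 3: exp(x) = 1.289e+04
Step 4: Xi = 1 + 1.289e+04 = 1.289e+04

1.289e+04


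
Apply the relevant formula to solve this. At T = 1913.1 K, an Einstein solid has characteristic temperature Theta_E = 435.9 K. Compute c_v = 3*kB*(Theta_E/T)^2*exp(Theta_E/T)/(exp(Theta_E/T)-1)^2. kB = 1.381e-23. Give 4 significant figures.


Step 1: x = Theta_E/T = 435.9/1913.1 = 0.2279
Step 2: x^2 = 0.05192
Step 3: exp(x) = 1.256
Step 4: c_v = 3*1.381e-23*0.05192*1.256/(1.256-1)^2 = 4.125e-23

4.125e-23


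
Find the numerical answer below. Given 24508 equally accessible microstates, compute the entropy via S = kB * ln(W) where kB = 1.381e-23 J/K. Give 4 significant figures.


Step 1: ln(W) = ln(24508) = 10.11
Step 2: S = kB * ln(W) = 1.381e-23 * 10.11
Step 3: S = 1.396e-22 J/K

1.396e-22


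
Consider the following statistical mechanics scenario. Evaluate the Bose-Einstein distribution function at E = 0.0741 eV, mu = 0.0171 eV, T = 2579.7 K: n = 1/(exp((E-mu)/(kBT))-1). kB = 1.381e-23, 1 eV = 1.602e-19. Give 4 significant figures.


Step 1: (E - mu) = 0.057 eV
Step 2: x = (E-mu)*eV/(kB*T) = 0.057*1.602e-19/(1.381e-23*2579.7) = 0.2563
Step 3: exp(x) = 1.292
Step 4: n = 1/(exp(x)-1) = 3.423

3.423


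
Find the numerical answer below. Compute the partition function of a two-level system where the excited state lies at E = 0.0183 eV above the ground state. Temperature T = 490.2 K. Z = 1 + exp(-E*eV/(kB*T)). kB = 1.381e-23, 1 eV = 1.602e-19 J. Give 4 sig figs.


Step 1: Compute beta*E = E*eV/(kB*T) = 0.0183*1.602e-19/(1.381e-23*490.2) = 0.4331
Step 2: exp(-beta*E) = exp(-0.4331) = 0.6485
Step 3: Z = 1 + 0.6485 = 1.649

1.649


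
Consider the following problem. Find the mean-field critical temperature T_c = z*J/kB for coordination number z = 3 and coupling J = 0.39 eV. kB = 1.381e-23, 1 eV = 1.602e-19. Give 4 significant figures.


Step 1: z*J = 3*0.39 = 1.17 eV
Step 2: Convert to Joules: 1.17*1.602e-19 = 1.874e-19 J
Step 3: T_c = 1.874e-19 / 1.381e-23 = 1.357e+04 K

1.357e+04


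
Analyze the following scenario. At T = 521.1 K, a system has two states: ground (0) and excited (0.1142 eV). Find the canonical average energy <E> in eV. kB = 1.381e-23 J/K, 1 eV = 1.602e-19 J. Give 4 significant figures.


Step 1: beta*E = 0.1142*1.602e-19/(1.381e-23*521.1) = 2.542
Step 2: exp(-beta*E) = 0.07869
Step 3: <E> = 0.1142*0.07869/(1+0.07869) = 0.008331 eV

0.008331


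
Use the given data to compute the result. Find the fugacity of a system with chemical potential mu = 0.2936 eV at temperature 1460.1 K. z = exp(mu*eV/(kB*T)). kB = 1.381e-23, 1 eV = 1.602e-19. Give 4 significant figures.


Step 1: Convert mu to Joules: 0.2936*1.602e-19 = 4.703e-20 J
Step 2: kB*T = 1.381e-23*1460.1 = 2.016e-20 J
Step 3: mu/(kB*T) = 2.333
Step 4: z = exp(2.333) = 10.3

10.3


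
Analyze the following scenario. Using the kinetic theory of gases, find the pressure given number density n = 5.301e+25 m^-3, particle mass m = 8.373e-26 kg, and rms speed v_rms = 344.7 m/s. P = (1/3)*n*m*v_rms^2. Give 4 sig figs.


Step 1: v_rms^2 = 344.7^2 = 1.188e+05
Step 2: n*m = 5.301e+25*8.373e-26 = 4.439
Step 3: P = (1/3)*4.439*1.188e+05 = 1.758e+05 Pa

1.758e+05


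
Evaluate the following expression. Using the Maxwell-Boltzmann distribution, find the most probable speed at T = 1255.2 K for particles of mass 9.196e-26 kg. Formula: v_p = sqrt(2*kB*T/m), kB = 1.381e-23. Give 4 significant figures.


Step 1: Numerator = 2*kB*T = 2*1.381e-23*1255.2 = 3.467e-20
Step 2: Ratio = 3.467e-20 / 9.196e-26 = 3.77e+05
Step 3: v_p = sqrt(3.77e+05) = 614 m/s

614


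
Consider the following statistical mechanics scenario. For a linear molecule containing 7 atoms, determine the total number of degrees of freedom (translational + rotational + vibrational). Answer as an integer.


Step 1: Translational DOF = 3
Step 2: Rotational DOF (linear) = 2
Step 3: Vibrational DOF = 3*7 - 5 = 16
Step 4: Total = 3 + 2 + 16 = 21

21


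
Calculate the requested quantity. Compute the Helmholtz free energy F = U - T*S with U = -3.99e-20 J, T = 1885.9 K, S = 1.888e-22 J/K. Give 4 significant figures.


Step 1: T*S = 1885.9 * 1.888e-22 = 3.561e-19 J
Step 2: F = U - T*S = -3.99e-20 - 3.561e-19
Step 3: F = -3.96e-19 J

-3.96e-19


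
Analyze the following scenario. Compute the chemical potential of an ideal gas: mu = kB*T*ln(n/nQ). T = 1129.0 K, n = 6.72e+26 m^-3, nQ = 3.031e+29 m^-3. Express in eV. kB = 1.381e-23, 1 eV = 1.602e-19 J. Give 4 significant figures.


Step 1: n/nQ = 6.72e+26/3.031e+29 = 0.002217
Step 2: ln(n/nQ) = -6.112
Step 3: mu = kB*T*ln(n/nQ) = 1.559e-20*-6.112 = -9.529e-20 J
Step 4: Convert to eV: -9.529e-20/1.602e-19 = -0.5948 eV

-0.5948


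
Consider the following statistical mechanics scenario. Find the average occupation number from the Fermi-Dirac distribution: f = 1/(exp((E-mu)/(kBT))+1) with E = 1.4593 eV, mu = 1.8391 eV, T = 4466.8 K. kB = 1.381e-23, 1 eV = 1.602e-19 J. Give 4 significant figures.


Step 1: (E - mu) = 1.4593 - 1.8391 = -0.3798 eV
Step 2: Convert: (E-mu)*eV = -6.084e-20 J
Step 3: x = (E-mu)*eV/(kB*T) = -0.9863
Step 4: f = 1/(exp(-0.9863)+1) = 0.7284

0.7284


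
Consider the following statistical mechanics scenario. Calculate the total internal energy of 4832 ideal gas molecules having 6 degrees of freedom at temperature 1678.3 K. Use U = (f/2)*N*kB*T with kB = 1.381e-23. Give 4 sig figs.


Step 1: f/2 = 6/2 = 3.0
Step 2: N*kB*T = 4832*1.381e-23*1678.3 = 1.12e-16
Step 3: U = 3.0 * 1.12e-16 = 3.36e-16 J

3.36e-16


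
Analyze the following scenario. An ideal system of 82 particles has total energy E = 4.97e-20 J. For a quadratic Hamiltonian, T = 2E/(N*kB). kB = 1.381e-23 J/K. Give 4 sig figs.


Step 1: Numerator = 2*E = 2*4.97e-20 = 9.94e-20 J
Step 2: Denominator = N*kB = 82*1.381e-23 = 1.132e-21
Step 3: T = 9.94e-20 / 1.132e-21 = 87.78 K

87.78


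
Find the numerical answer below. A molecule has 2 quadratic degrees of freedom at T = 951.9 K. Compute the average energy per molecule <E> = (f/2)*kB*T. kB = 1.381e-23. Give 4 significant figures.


Step 1: f/2 = 2/2 = 1
Step 2: kB*T = 1.381e-23 * 951.9 = 1.315e-20
Step 3: <E> = 1 * 1.315e-20 = 1.315e-20 J

1.315e-20


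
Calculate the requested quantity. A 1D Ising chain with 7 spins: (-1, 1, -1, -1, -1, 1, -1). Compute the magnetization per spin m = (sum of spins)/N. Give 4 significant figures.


Step 1: Count up spins (+1): 2, down spins (-1): 5
Step 2: Total magnetization M = 2 - 5 = -3
Step 3: m = M/N = -3/7 = -0.4286

-0.4286


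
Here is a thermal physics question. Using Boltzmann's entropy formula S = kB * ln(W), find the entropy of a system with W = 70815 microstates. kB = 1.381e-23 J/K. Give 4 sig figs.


Step 1: ln(W) = ln(70815) = 11.17
Step 2: S = kB * ln(W) = 1.381e-23 * 11.17
Step 3: S = 1.542e-22 J/K

1.542e-22


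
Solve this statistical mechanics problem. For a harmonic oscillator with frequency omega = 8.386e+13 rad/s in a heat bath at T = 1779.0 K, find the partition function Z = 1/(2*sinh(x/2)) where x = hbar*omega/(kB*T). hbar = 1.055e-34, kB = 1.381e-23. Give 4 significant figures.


Step 1: Compute x = hbar*omega/(kB*T) = 1.055e-34*8.386e+13/(1.381e-23*1779.0) = 0.3601
Step 2: x/2 = 0.1801
Step 3: sinh(x/2) = 0.181
Step 4: Z = 1/(2*0.181) = 2.762

2.762


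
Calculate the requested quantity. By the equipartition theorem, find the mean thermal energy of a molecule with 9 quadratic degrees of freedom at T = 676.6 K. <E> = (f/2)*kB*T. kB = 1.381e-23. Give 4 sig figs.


Step 1: f/2 = 9/2 = 4.5
Step 2: kB*T = 1.381e-23 * 676.6 = 9.344e-21
Step 3: <E> = 4.5 * 9.344e-21 = 4.205e-20 J

4.205e-20


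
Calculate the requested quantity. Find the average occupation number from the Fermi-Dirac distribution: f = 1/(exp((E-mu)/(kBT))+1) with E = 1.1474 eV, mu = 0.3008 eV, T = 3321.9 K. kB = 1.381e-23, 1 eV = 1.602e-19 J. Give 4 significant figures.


Step 1: (E - mu) = 1.1474 - 0.3008 = 0.8466 eV
Step 2: Convert: (E-mu)*eV = 1.356e-19 J
Step 3: x = (E-mu)*eV/(kB*T) = 2.956
Step 4: f = 1/(exp(2.956)+1) = 0.04944

0.04944


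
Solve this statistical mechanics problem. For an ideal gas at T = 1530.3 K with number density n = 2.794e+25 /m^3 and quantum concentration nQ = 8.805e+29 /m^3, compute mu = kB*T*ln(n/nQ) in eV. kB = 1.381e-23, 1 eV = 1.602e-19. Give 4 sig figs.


Step 1: n/nQ = 2.794e+25/8.805e+29 = 3.173e-05
Step 2: ln(n/nQ) = -10.36
Step 3: mu = kB*T*ln(n/nQ) = 2.113e-20*-10.36 = -2.189e-19 J
Step 4: Convert to eV: -2.189e-19/1.602e-19 = -1.366 eV

-1.366


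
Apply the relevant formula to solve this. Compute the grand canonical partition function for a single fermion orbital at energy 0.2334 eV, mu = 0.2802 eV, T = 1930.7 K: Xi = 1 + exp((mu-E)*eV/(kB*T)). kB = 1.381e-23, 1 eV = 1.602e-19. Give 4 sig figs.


Step 1: (mu - E) = 0.2802 - 0.2334 = 0.0468 eV
Step 2: x = (mu-E)*eV/(kB*T) = 0.0468*1.602e-19/(1.381e-23*1930.7) = 0.2812
Step 3: exp(x) = 1.325
Step 4: Xi = 1 + 1.325 = 2.325

2.325


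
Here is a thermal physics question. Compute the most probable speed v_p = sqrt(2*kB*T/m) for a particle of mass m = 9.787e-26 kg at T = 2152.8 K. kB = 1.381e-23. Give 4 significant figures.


Step 1: Numerator = 2*kB*T = 2*1.381e-23*2152.8 = 5.946e-20
Step 2: Ratio = 5.946e-20 / 9.787e-26 = 6.075e+05
Step 3: v_p = sqrt(6.075e+05) = 779.5 m/s

779.5


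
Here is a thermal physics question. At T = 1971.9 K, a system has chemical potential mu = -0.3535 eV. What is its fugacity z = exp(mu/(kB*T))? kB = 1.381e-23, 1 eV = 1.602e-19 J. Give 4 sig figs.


Step 1: Convert mu to Joules: -0.3535*1.602e-19 = -5.663e-20 J
Step 2: kB*T = 1.381e-23*1971.9 = 2.723e-20 J
Step 3: mu/(kB*T) = -2.08
Step 4: z = exp(-2.08) = 0.125

0.125


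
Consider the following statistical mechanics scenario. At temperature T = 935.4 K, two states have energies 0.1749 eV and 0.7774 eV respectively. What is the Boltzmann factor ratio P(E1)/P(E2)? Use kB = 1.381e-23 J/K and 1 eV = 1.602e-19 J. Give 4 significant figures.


Step 1: Compute energy difference dE = E1 - E2 = 0.1749 - 0.7774 = -0.6025 eV
Step 2: Convert to Joules: dE_J = -0.6025 * 1.602e-19 = -9.652e-20 J
Step 3: Compute exponent = -dE_J / (kB * T) = -(-9.652e-20) / (1.381e-23 * 935.4) = 7.472
Step 4: P(E1)/P(E2) = exp(7.472) = 1758

1758


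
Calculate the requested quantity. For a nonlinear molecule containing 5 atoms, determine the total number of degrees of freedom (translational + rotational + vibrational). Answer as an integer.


Step 1: Translational DOF = 3
Step 2: Rotational DOF (nonlinear) = 3
Step 3: Vibrational DOF = 3*5 - 6 = 9
Step 4: Total = 3 + 3 + 9 = 15

15


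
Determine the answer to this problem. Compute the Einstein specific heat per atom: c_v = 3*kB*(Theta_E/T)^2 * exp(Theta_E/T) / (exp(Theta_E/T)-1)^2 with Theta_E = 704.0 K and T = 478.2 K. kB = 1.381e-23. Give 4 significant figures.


Step 1: x = Theta_E/T = 704.0/478.2 = 1.472
Step 2: x^2 = 2.167
Step 3: exp(x) = 4.359
Step 4: c_v = 3*1.381e-23*2.167*4.359/(4.359-1)^2 = 3.469e-23

3.469e-23


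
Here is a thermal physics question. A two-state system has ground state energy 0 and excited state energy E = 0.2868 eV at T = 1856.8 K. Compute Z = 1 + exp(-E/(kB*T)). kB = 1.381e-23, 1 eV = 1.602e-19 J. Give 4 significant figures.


Step 1: Compute beta*E = E*eV/(kB*T) = 0.2868*1.602e-19/(1.381e-23*1856.8) = 1.792
Step 2: exp(-beta*E) = exp(-1.792) = 0.1667
Step 3: Z = 1 + 0.1667 = 1.167

1.167


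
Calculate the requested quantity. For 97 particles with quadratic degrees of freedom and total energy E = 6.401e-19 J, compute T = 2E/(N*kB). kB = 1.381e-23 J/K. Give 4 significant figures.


Step 1: Numerator = 2*E = 2*6.401e-19 = 1.28e-18 J
Step 2: Denominator = N*kB = 97*1.381e-23 = 1.34e-21
Step 3: T = 1.28e-18 / 1.34e-21 = 955.7 K

955.7


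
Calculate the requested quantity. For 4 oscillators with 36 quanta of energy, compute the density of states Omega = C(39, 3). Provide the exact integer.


Step 1: Use binomial coefficient C(39, 3)
Step 2: Numerator = 39! / 36!
Step 3: Denominator = 3!
Step 4: Omega = 9139

9139


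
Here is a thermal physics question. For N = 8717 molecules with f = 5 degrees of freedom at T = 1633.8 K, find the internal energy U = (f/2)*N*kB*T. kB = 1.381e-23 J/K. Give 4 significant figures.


Step 1: f/2 = 5/2 = 2.5
Step 2: N*kB*T = 8717*1.381e-23*1633.8 = 1.967e-16
Step 3: U = 2.5 * 1.967e-16 = 4.917e-16 J

4.917e-16


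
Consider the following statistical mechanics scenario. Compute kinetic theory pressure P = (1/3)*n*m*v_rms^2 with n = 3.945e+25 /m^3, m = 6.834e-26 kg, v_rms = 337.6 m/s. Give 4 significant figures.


Step 1: v_rms^2 = 337.6^2 = 1.14e+05
Step 2: n*m = 3.945e+25*6.834e-26 = 2.696
Step 3: P = (1/3)*2.696*1.14e+05 = 1.024e+05 Pa

1.024e+05


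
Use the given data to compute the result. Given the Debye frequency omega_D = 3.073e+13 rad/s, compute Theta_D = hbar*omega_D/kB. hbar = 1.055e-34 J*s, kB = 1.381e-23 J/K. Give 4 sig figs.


Step 1: hbar*omega_D = 1.055e-34 * 3.073e+13 = 3.242e-21 J
Step 2: Theta_D = 3.242e-21 / 1.381e-23
Step 3: Theta_D = 234.8 K

234.8


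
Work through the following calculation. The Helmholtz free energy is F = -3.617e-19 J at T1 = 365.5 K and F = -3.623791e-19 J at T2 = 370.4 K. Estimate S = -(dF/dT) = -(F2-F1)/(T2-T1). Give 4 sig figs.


Step 1: dF = F2 - F1 = -3.623791e-19 - (-3.617e-19) = -6.791e-22 J
Step 2: dT = T2 - T1 = 370.4 - 365.5 = 4.9 K
Step 3: S = -dF/dT = -(-6.791e-22)/4.9 = 1.386e-22 J/K

1.386e-22


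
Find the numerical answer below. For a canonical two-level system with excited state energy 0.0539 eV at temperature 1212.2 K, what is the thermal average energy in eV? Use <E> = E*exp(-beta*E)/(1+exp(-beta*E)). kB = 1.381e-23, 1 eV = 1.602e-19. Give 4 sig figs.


Step 1: beta*E = 0.0539*1.602e-19/(1.381e-23*1212.2) = 0.5158
Step 2: exp(-beta*E) = 0.597
Step 3: <E> = 0.0539*0.597/(1+0.597) = 0.02015 eV

0.02015


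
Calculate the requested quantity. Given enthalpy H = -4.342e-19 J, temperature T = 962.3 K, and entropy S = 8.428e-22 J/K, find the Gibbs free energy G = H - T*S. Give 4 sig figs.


Step 1: T*S = 962.3 * 8.428e-22 = 8.11e-19 J
Step 2: G = H - T*S = -4.342e-19 - 8.11e-19
Step 3: G = -1.245e-18 J

-1.245e-18


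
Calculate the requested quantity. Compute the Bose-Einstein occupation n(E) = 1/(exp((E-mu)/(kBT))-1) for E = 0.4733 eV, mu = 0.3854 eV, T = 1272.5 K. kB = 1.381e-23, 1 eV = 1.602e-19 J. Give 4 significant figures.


Step 1: (E - mu) = 0.0879 eV
Step 2: x = (E-mu)*eV/(kB*T) = 0.0879*1.602e-19/(1.381e-23*1272.5) = 0.8013
Step 3: exp(x) = 2.228
Step 4: n = 1/(exp(x)-1) = 0.814

0.814


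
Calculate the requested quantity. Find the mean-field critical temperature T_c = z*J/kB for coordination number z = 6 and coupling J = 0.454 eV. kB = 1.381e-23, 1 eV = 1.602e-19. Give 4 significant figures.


Step 1: z*J = 6*0.454 = 2.724 eV
Step 2: Convert to Joules: 2.724*1.602e-19 = 4.364e-19 J
Step 3: T_c = 4.364e-19 / 1.381e-23 = 3.16e+04 K

3.16e+04


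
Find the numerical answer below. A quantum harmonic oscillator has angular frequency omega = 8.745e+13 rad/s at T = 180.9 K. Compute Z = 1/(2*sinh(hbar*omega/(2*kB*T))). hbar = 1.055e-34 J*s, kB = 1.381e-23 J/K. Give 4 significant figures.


Step 1: Compute x = hbar*omega/(kB*T) = 1.055e-34*8.745e+13/(1.381e-23*180.9) = 3.693
Step 2: x/2 = 1.847
Step 3: sinh(x/2) = 3.09
Step 4: Z = 1/(2*3.09) = 0.1618

0.1618


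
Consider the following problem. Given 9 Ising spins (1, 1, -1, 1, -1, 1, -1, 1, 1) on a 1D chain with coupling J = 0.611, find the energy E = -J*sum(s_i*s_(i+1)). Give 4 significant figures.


Step 1: Nearest-neighbor products: 1, -1, -1, -1, -1, -1, -1, 1
Step 2: Sum of products = -4
Step 3: E = -0.611 * -4 = 2.444

2.444


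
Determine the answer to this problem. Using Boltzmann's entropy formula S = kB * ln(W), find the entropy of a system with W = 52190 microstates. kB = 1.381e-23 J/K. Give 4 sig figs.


Step 1: ln(W) = ln(52190) = 10.86
Step 2: S = kB * ln(W) = 1.381e-23 * 10.86
Step 3: S = 1.5e-22 J/K

1.5e-22


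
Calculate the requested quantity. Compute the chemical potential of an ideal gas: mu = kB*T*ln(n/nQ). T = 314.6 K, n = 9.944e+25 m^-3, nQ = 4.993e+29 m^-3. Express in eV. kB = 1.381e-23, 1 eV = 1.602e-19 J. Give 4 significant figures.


Step 1: n/nQ = 9.944e+25/4.993e+29 = 0.0001992
Step 2: ln(n/nQ) = -8.521
Step 3: mu = kB*T*ln(n/nQ) = 4.345e-21*-8.521 = -3.702e-20 J
Step 4: Convert to eV: -3.702e-20/1.602e-19 = -0.2311 eV

-0.2311


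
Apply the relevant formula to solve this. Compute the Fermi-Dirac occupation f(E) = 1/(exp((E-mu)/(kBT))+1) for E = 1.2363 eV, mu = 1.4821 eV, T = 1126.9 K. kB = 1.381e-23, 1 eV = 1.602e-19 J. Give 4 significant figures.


Step 1: (E - mu) = 1.2363 - 1.4821 = -0.2458 eV
Step 2: Convert: (E-mu)*eV = -3.938e-20 J
Step 3: x = (E-mu)*eV/(kB*T) = -2.53
Step 4: f = 1/(exp(-2.53)+1) = 0.9262

0.9262


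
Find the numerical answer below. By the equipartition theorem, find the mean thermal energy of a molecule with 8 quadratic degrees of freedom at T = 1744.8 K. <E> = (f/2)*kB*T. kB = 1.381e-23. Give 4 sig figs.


Step 1: f/2 = 8/2 = 4
Step 2: kB*T = 1.381e-23 * 1744.8 = 2.41e-20
Step 3: <E> = 4 * 2.41e-20 = 9.638e-20 J

9.638e-20


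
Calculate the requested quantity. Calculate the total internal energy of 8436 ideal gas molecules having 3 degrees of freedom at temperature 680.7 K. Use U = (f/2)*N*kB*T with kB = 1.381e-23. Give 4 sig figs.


Step 1: f/2 = 3/2 = 1.5
Step 2: N*kB*T = 8436*1.381e-23*680.7 = 7.93e-17
Step 3: U = 1.5 * 7.93e-17 = 1.19e-16 J

1.19e-16


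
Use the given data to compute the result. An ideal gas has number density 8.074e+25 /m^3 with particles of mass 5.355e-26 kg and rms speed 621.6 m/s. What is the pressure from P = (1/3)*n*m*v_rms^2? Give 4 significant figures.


Step 1: v_rms^2 = 621.6^2 = 3.864e+05
Step 2: n*m = 8.074e+25*5.355e-26 = 4.324
Step 3: P = (1/3)*4.324*3.864e+05 = 5.569e+05 Pa

5.569e+05


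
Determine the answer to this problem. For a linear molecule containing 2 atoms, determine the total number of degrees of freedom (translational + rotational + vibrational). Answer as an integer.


Step 1: Translational DOF = 3
Step 2: Rotational DOF (linear) = 2
Step 3: Vibrational DOF = 3*2 - 5 = 1
Step 4: Total = 3 + 2 + 1 = 6

6


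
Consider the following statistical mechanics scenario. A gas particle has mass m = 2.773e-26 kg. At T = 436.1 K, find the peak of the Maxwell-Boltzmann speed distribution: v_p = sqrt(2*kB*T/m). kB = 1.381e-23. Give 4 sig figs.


Step 1: Numerator = 2*kB*T = 2*1.381e-23*436.1 = 1.205e-20
Step 2: Ratio = 1.205e-20 / 2.773e-26 = 4.344e+05
Step 3: v_p = sqrt(4.344e+05) = 659.1 m/s

659.1


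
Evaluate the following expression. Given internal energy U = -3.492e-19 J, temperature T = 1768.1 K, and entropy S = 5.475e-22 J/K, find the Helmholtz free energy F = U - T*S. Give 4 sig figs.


Step 1: T*S = 1768.1 * 5.475e-22 = 9.68e-19 J
Step 2: F = U - T*S = -3.492e-19 - 9.68e-19
Step 3: F = -1.317e-18 J

-1.317e-18


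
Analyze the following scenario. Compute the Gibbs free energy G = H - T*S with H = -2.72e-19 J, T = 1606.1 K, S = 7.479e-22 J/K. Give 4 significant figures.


Step 1: T*S = 1606.1 * 7.479e-22 = 1.201e-18 J
Step 2: G = H - T*S = -2.72e-19 - 1.201e-18
Step 3: G = -1.473e-18 J

-1.473e-18


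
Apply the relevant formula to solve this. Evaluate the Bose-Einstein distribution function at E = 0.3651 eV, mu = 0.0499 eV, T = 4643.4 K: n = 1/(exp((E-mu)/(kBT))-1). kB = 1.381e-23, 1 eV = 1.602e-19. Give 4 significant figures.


Step 1: (E - mu) = 0.3152 eV
Step 2: x = (E-mu)*eV/(kB*T) = 0.3152*1.602e-19/(1.381e-23*4643.4) = 0.7874
Step 3: exp(x) = 2.198
Step 4: n = 1/(exp(x)-1) = 0.8349

0.8349
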